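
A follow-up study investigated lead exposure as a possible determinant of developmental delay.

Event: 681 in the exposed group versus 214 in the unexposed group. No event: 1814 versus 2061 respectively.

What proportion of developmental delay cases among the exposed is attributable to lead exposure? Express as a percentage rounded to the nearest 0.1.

65.5

From the description: a = 681, b = 1814, c = 214, d = 2061.
Risk in exposed = 681/2495 = 0.27295; risk in unexposed = 214/2275 = 0.09407.
RR = 0.27295/0.09407 = 2.90164
AR% = (RR − 1)/RR × 100 = (2.90164 − 1)/2.90164 × 100 = 65.5368%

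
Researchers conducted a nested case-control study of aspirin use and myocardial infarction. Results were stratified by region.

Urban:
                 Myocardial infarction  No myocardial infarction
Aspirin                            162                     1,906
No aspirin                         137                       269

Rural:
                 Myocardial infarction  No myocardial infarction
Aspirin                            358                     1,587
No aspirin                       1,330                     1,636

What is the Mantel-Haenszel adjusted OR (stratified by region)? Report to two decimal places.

0.26

OR_MH = Σ(aᵢdᵢ/nᵢ) / Σ(bᵢcᵢ/nᵢ), where nᵢ is the stratum total.
Stratum 1 (Urban): n = 2474; a·d/n = 162·269/2474 = 17.6144; b·c/n = 1906·137/2474 = 105.5465
Stratum 2 (Rural): n = 4911; a·d/n = 358·1636/4911 = 119.2604; b·c/n = 1587·1330/4911 = 429.7923
OR_MH = (17.6144 + 119.2604) / (105.5465 + 429.7923) = 136.8748 / 535.3388 = 0.25568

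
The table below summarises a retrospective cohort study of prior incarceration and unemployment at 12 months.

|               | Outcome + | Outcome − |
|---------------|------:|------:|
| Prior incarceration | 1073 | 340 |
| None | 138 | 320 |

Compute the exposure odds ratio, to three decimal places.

7.318

Cells: a = 1073, b = 340, c = 138, d = 320.
OR = (a·d)/(b·c) = (1073 × 320) / (340 × 138) = 343360 / 46920 = 7.31799
The odds of unemployment at 12 months are about 7.32 times as high in the prior incarceration group.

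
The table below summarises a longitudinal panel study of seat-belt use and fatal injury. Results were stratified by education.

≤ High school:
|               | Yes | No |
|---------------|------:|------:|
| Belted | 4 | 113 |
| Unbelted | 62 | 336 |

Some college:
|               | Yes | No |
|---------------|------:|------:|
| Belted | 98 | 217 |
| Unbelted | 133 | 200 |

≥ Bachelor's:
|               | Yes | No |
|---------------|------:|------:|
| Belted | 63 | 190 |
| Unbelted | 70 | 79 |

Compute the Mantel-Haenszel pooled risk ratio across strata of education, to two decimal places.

RR_MH = Σ(aᵢ·n₀ᵢ/nᵢ) / Σ(cᵢ·n₁ᵢ/nᵢ), with n₁ᵢ = aᵢ+bᵢ (exposed), n₀ᵢ = cᵢ+dᵢ (unexposed), nᵢ = n₁ᵢ+n₀ᵢ.
Stratum 1 (≤ High school): n₁ = 117, n₀ = 398, n = 515; a·n₀/n = 4·398/515 = 3.0913; c·n₁/n = 62·117/515 = 14.0854
Stratum 2 (Some college): n₁ = 315, n₀ = 333, n = 648; a·n₀/n = 98·333/648 = 50.3611; c·n₁/n = 133·315/648 = 64.6528
Stratum 3 (≥ Bachelor's): n₁ = 253, n₀ = 149, n = 402; a·n₀/n = 63·149/402 = 23.3507; c·n₁/n = 70·253/402 = 44.0547
RR_MH = (3.0913 + 50.3611 + 23.3507) / (14.0854 + 64.6528 + 44.0547) = 76.8031 / 122.7929 = 0.62547

0.63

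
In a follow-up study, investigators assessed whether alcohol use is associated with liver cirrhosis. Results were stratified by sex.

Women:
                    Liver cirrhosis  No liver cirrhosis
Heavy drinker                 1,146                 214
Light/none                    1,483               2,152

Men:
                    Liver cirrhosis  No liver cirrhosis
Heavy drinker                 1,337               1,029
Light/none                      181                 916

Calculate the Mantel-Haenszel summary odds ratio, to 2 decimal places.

OR_MH = Σ(aᵢdᵢ/nᵢ) / Σ(bᵢcᵢ/nᵢ), where nᵢ is the stratum total.
Stratum 1 (Women): n = 4995; a·d/n = 1146·2152/4995 = 493.7321; b·c/n = 214·1483/4995 = 63.5359
Stratum 2 (Men): n = 3463; a·d/n = 1337·916/3463 = 353.6506; b·c/n = 1029·181/3463 = 53.7826
OR_MH = (493.7321 + 353.6506) / (63.5359 + 53.7826) = 847.3827 / 117.3185 = 7.22293

7.22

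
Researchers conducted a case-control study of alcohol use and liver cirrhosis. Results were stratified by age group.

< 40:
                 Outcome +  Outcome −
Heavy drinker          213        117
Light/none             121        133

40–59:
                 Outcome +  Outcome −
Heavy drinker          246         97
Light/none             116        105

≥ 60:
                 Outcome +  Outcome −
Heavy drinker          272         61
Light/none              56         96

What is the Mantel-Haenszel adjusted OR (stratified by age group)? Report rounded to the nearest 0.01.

OR_MH = Σ(aᵢdᵢ/nᵢ) / Σ(bᵢcᵢ/nᵢ), where nᵢ is the stratum total.
Stratum 1 (< 40): n = 584; a·d/n = 213·133/584 = 48.5086; b·c/n = 117·121/584 = 24.2414
Stratum 2 (40–59): n = 564; a·d/n = 246·105/564 = 45.7979; b·c/n = 97·116/564 = 19.9504
Stratum 3 (≥ 60): n = 485; a·d/n = 272·96/485 = 53.8392; b·c/n = 61·56/485 = 7.0433
OR_MH = (48.5086 + 45.7979 + 53.8392) / (24.2414 + 19.9504 + 7.0433) = 148.1456 / 51.2351 = 2.89149

2.89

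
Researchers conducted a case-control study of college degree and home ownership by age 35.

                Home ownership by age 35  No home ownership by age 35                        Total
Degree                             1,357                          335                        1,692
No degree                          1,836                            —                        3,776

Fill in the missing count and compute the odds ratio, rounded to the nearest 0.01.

4.28

The missing cell is in the unexposed row: 3776 − 1836 = 1940.
So a = 1357, b = 335, c = 1836, d = 1940.
OR = (a·d)/(b·c) = (1357 × 1940) / (335 × 1836) = 2632580 / 615060 = 4.28020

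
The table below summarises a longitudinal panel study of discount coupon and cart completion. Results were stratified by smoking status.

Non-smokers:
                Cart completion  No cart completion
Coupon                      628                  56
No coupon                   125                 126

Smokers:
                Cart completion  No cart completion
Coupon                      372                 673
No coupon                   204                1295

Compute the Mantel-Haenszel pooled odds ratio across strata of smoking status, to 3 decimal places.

OR_MH = Σ(aᵢdᵢ/nᵢ) / Σ(bᵢcᵢ/nᵢ), where nᵢ is the stratum total.
Stratum 1 (Non-smokers): n = 935; a·d/n = 628·126/935 = 84.6289; b·c/n = 56·125/935 = 7.4866
Stratum 2 (Smokers): n = 2544; a·d/n = 372·1295/2544 = 189.3632; b·c/n = 673·204/2544 = 53.9670
OR_MH = (84.6289 + 189.3632) / (7.4866 + 53.9670) = 273.9921 / 61.4536 = 4.45852

4.459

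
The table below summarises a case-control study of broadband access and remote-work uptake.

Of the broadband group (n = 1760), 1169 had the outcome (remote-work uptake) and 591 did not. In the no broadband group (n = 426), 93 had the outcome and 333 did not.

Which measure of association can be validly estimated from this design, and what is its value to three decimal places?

7.083

From the description: a = 1169, b = 591, c = 93, d = 333.
This is a case-control study: participants were sampled on outcome status, so risks in the source population cannot be estimated directly — relative risk is not valid here. The odds ratio is the appropriate measure.
OR = (a·d)/(b·c) = (1169 × 333) / (591 × 93) = 389277 / 54963 = 7.08253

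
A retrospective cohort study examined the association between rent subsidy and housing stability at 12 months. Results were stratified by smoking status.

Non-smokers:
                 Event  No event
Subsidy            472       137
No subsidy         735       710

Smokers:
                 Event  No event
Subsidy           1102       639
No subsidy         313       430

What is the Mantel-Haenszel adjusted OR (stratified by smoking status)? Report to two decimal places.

2.73

OR_MH = Σ(aᵢdᵢ/nᵢ) / Σ(bᵢcᵢ/nᵢ), where nᵢ is the stratum total.
Stratum 1 (Non-smokers): n = 2054; a·d/n = 472·710/2054 = 163.1548; b·c/n = 137·735/2054 = 49.0239
Stratum 2 (Smokers): n = 2484; a·d/n = 1102·430/2484 = 190.7649; b·c/n = 639·313/2484 = 80.5181
OR_MH = (163.1548 + 190.7649) / (49.0239 + 80.5181) = 353.9197 / 129.5420 = 2.73209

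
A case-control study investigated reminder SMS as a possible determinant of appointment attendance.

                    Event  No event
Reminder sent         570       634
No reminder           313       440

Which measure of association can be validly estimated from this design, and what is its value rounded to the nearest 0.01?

Cells: a = 570, b = 634, c = 313, d = 440.
This is a case-control study: participants were sampled on outcome status, so risks in the source population cannot be estimated directly — relative risk is not valid here. The odds ratio is the appropriate measure.
OR = (a·d)/(b·c) = (570 × 440) / (634 × 313) = 250800 / 198442 = 1.26385

1.26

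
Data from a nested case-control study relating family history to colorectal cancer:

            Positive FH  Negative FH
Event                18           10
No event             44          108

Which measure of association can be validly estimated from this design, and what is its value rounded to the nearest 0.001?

Reading the table with exposure as columns: a = 18 (Positive FH, case), b = 44 (Positive FH, non-case), c = 10 (Negative FH, case), d = 108.
This is a nested case-control study: participants were sampled on outcome status, so risks in the source population cannot be estimated directly — relative risk is not valid here. The odds ratio is the appropriate measure.
OR = (a·d)/(b·c) = (18 × 108) / (44 × 10) = 1944 / 440 = 4.41818

4.418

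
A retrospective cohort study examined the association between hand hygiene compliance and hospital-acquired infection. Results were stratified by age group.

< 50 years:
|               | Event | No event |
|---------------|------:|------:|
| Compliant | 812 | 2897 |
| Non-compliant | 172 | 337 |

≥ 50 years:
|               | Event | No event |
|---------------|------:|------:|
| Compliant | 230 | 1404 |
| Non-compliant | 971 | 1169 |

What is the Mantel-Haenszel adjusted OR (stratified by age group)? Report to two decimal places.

0.28

OR_MH = Σ(aᵢdᵢ/nᵢ) / Σ(bᵢcᵢ/nᵢ), where nᵢ is the stratum total.
Stratum 1 (< 50 years): n = 4218; a·d/n = 812·337/4218 = 64.8753; b·c/n = 2897·172/4218 = 118.1328
Stratum 2 (≥ 50 years): n = 3774; a·d/n = 230·1169/3774 = 71.2427; b·c/n = 1404·971/3774 = 361.2305
OR_MH = (64.8753 + 71.2427) / (118.1328 + 361.2305) = 136.1180 / 479.3633 = 0.28396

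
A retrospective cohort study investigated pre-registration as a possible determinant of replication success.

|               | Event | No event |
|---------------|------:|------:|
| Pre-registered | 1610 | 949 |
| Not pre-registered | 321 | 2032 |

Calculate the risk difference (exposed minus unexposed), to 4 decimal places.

0.4927

Cells: a = 1610, b = 949, c = 321, d = 2032.
Risk in exposed = 1610/2559 = 0.629152; risk in unexposed = 321/2353 = 0.136422.
Risk difference = 0.629152 − 0.136422 = 0.492730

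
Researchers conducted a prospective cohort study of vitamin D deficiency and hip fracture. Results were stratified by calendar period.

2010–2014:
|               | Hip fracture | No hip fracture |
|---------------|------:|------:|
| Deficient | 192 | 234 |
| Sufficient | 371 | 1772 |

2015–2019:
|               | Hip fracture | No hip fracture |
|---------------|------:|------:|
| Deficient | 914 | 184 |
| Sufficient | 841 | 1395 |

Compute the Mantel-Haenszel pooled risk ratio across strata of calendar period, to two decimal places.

RR_MH = Σ(aᵢ·n₀ᵢ/nᵢ) / Σ(cᵢ·n₁ᵢ/nᵢ), with n₁ᵢ = aᵢ+bᵢ (exposed), n₀ᵢ = cᵢ+dᵢ (unexposed), nᵢ = n₁ᵢ+n₀ᵢ.
Stratum 1 (2010–2014): n₁ = 426, n₀ = 2143, n = 2569; a·n₀/n = 192·2143/2569 = 160.1619; c·n₁/n = 371·426/2569 = 61.5204
Stratum 2 (2015–2019): n₁ = 1098, n₀ = 2236, n = 3334; a·n₀/n = 914·2236/3334 = 612.9886; c·n₁/n = 841·1098/3334 = 276.9700
RR_MH = (160.1619 + 612.9886) / (61.5204 + 276.9700) = 773.1505 / 338.4904 = 2.28411

2.28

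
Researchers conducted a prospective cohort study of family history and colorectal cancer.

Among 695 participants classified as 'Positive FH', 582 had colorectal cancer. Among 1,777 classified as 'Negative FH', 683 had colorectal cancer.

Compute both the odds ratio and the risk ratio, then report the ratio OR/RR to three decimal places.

3.786

From the description: a = 582, b = 113, c = 683, d = 1094.
OR = (582·1094)/(113·683) = 636708/77179 = 8.24976
Risk in exposed = 582/695 = 0.83741; risk in unexposed = 683/1777 = 0.38436; RR = 2.17874
OR/RR = 8.24976 / 2.17874 = 3.78649
The outcome is not rare, so the OR lies further from 1 than the RR.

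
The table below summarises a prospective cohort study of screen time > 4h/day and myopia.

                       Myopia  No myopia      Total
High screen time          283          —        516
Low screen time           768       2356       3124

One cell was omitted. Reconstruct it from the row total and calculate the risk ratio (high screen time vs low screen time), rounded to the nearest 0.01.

2.23

The missing cell is in the exposed row: 516 − 283 = 233.
So a = 283, b = 233, c = 768, d = 2356.
RR = [a/(a+b)] / [c/(c+d)] = (283/516) / (768/3124) = 0.54845/0.24584 = 2.23093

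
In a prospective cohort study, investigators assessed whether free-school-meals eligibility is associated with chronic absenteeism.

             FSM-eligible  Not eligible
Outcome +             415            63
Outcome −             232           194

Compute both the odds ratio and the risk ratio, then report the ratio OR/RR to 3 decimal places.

2.105

Reading the table with exposure as columns: a = 415 (FSM-eligible, case), b = 232 (FSM-eligible, non-case), c = 63 (Not eligible, case), d = 194.
OR = (415·194)/(232·63) = 80510/14616 = 5.50835
Risk in exposed = 415/647 = 0.64142; risk in unexposed = 63/257 = 0.24514; RR = 2.61659
OR/RR = 5.50835 / 2.61659 = 2.10516
The outcome is not rare, so the OR lies further from 1 than the RR.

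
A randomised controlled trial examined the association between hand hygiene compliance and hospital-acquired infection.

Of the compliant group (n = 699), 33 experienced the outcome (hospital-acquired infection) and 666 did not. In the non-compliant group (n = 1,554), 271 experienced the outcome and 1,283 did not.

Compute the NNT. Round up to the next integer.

Risk in treated group = 33/699 = 0.04721; risk in control = 271/1554 = 0.17439.
Absolute risk reduction = 0.17439 − 0.04721 = 0.12718
NNT = 1 / ARR = 1 / 0.12718 = 7.863 → round up → 8

8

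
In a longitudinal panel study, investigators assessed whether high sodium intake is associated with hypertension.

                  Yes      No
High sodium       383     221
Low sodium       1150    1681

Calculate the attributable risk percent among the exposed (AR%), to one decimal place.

Cells: a = 383, b = 221, c = 1150, d = 1681.
Risk in exposed = 383/604 = 0.63411; risk in unexposed = 1150/2831 = 0.40622.
RR = 0.63411/0.40622 = 1.56100
AR% = (RR − 1)/RR × 100 = (1.56100 − 1)/1.56100 × 100 = 35.9386%

35.9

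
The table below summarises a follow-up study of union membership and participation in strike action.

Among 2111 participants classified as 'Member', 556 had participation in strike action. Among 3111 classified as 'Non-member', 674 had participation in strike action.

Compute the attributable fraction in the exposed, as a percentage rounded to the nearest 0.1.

From the description: a = 556, b = 1555, c = 674, d = 2437.
Risk in exposed = 556/2111 = 0.26338; risk in unexposed = 674/3111 = 0.21665.
RR = 0.26338/0.21665 = 1.21570
AR% = (RR − 1)/RR × 100 = (1.21570 − 1)/1.21570 × 100 = 17.7429%

17.7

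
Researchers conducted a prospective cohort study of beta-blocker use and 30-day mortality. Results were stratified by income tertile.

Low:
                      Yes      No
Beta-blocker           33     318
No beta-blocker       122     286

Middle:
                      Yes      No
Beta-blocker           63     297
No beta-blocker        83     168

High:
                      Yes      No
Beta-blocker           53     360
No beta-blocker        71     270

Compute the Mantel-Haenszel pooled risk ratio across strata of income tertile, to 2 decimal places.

RR_MH = Σ(aᵢ·n₀ᵢ/nᵢ) / Σ(cᵢ·n₁ᵢ/nᵢ), with n₁ᵢ = aᵢ+bᵢ (exposed), n₀ᵢ = cᵢ+dᵢ (unexposed), nᵢ = n₁ᵢ+n₀ᵢ.
Stratum 1 (Low): n₁ = 351, n₀ = 408, n = 759; a·n₀/n = 33·408/759 = 17.7391; c·n₁/n = 122·351/759 = 56.4190
Stratum 2 (Middle): n₁ = 360, n₀ = 251, n = 611; a·n₀/n = 63·251/611 = 25.8805; c·n₁/n = 83·360/611 = 48.9034
Stratum 3 (High): n₁ = 413, n₀ = 341, n = 754; a·n₀/n = 53·341/754 = 23.9695; c·n₁/n = 71·413/754 = 38.8899
RR_MH = (17.7391 + 25.8805 + 23.9695) / (56.4190 + 48.9034 + 38.8899) = 67.5892 / 144.2123 = 0.46868

0.47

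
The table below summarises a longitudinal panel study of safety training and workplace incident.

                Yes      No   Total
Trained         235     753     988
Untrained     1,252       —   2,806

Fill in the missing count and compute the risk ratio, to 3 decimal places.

The missing cell is in the unexposed row: 2806 − 1252 = 1554.
So a = 235, b = 753, c = 1252, d = 1554.
RR = [a/(a+b)] / [c/(c+d)] = (235/988) / (1252/2806) = 0.23785/0.44619 = 0.53308

0.533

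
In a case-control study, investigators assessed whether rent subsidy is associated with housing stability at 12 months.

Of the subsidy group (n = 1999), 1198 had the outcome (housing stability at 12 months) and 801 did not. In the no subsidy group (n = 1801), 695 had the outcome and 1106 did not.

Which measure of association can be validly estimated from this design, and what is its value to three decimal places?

2.380

From the description: a = 1198, b = 801, c = 695, d = 1106.
This is a case-control study: participants were sampled on outcome status, so risks in the source population cannot be estimated directly — relative risk is not valid here. The odds ratio is the appropriate measure.
OR = (a·d)/(b·c) = (1198 × 1106) / (801 × 695) = 1324988 / 556695 = 2.38010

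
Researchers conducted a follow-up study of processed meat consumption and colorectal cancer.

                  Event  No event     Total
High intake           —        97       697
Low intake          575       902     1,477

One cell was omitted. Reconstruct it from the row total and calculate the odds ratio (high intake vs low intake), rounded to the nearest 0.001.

The missing cell is in the exposed row: 697 − 97 = 600.
So a = 600, b = 97, c = 575, d = 902.
OR = (a·d)/(b·c) = (600 × 902) / (97 × 575) = 541200 / 55775 = 9.70327

9.703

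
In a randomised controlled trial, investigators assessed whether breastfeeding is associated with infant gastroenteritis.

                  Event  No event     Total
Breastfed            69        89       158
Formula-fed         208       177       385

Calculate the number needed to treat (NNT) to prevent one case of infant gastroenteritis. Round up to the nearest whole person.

Risk in treated group = 69/158 = 0.43671; risk in control = 208/385 = 0.54026.
Absolute risk reduction = 0.54026 − 0.43671 = 0.10355
NNT = 1 / ARR = 1 / 0.10355 = 9.657 → round up → 10

10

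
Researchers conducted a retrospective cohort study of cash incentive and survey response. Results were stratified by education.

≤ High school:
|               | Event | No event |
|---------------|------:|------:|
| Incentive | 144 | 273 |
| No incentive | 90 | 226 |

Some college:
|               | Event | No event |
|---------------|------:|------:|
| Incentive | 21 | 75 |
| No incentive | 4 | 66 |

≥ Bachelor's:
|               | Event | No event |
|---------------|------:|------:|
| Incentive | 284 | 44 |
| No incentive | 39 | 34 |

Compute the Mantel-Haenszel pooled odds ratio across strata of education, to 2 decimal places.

1.94

OR_MH = Σ(aᵢdᵢ/nᵢ) / Σ(bᵢcᵢ/nᵢ), where nᵢ is the stratum total.
Stratum 1 (≤ High school): n = 733; a·d/n = 144·226/733 = 44.3984; b·c/n = 273·90/733 = 33.5198
Stratum 2 (Some college): n = 166; a·d/n = 21·66/166 = 8.3494; b·c/n = 75·4/166 = 1.8072
Stratum 3 (≥ Bachelor's): n = 401; a·d/n = 284·34/401 = 24.0798; b·c/n = 44·39/401 = 4.2793
OR_MH = (44.3984 + 8.3494 + 24.0798) / (33.5198 + 1.8072 + 4.2793) = 76.8276 / 39.6063 = 1.93978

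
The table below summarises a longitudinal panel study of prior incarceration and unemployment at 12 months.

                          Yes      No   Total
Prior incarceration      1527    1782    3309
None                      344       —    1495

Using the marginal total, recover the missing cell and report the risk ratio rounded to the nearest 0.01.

The missing cell is in the unexposed row: 1495 − 344 = 1151.
So a = 1527, b = 1782, c = 344, d = 1151.
RR = [a/(a+b)] / [c/(c+d)] = (1527/3309) / (344/1495) = 0.46147/0.23010 = 2.00551

2.01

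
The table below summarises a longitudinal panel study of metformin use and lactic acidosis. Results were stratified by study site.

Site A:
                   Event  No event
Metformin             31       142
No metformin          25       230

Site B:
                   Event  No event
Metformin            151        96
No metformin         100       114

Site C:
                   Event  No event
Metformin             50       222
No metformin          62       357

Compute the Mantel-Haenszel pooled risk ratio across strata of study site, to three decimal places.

RR_MH = Σ(aᵢ·n₀ᵢ/nᵢ) / Σ(cᵢ·n₁ᵢ/nᵢ), with n₁ᵢ = aᵢ+bᵢ (exposed), n₀ᵢ = cᵢ+dᵢ (unexposed), nᵢ = n₁ᵢ+n₀ᵢ.
Stratum 1 (Site A): n₁ = 173, n₀ = 255, n = 428; a·n₀/n = 31·255/428 = 18.4696; c·n₁/n = 25·173/428 = 10.1051
Stratum 2 (Site B): n₁ = 247, n₀ = 214, n = 461; a·n₀/n = 151·214/461 = 70.0954; c·n₁/n = 100·247/461 = 53.5792
Stratum 3 (Site C): n₁ = 272, n₀ = 419, n = 691; a·n₀/n = 50·419/691 = 30.3184; c·n₁/n = 62·272/691 = 24.4052
RR_MH = (18.4696 + 70.0954 + 30.3184) / (10.1051 + 53.5792 + 24.4052) = 118.8835 / 88.0895 = 1.34958

1.350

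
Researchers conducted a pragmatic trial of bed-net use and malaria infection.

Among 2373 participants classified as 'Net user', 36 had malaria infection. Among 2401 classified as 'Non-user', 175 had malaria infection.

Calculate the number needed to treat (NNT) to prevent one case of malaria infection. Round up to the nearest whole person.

Risk in treated group = 36/2373 = 0.01517; risk in control = 175/2401 = 0.07289.
Absolute risk reduction = 0.07289 − 0.01517 = 0.05772
NNT = 1 / ARR = 1 / 0.05772 = 17.326 → round up → 18

18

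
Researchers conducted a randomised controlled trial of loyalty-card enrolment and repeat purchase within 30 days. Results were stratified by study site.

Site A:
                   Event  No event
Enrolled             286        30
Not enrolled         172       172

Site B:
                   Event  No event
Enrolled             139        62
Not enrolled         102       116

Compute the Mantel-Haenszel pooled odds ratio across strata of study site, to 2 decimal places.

OR_MH = Σ(aᵢdᵢ/nᵢ) / Σ(bᵢcᵢ/nᵢ), where nᵢ is the stratum total.
Stratum 1 (Site A): n = 660; a·d/n = 286·172/660 = 74.5333; b·c/n = 30·172/660 = 7.8182
Stratum 2 (Site B): n = 419; a·d/n = 139·116/419 = 38.4821; b·c/n = 62·102/419 = 15.0931
OR_MH = (74.5333 + 38.4821) / (7.8182 + 15.0931) = 113.0154 / 22.9113 = 4.93275

4.93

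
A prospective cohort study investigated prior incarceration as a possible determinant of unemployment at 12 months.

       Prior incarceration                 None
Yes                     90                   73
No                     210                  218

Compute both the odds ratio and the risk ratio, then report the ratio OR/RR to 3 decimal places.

1.070

Reading the table with exposure as columns: a = 90 (Prior incarceration, case), b = 210 (Prior incarceration, non-case), c = 73 (None, case), d = 218.
OR = (90·218)/(210·73) = 19620/15330 = 1.27984
Risk in exposed = 90/300 = 0.30000; risk in unexposed = 73/291 = 0.25086; RR = 1.19589
OR/RR = 1.27984 / 1.19589 = 1.07020
The outcome is not rare, so the OR lies further from 1 than the RR.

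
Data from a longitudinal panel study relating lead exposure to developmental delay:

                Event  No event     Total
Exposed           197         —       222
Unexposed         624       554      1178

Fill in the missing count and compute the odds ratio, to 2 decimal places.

The missing cell is in the exposed row: 222 − 197 = 25.
So a = 197, b = 25, c = 624, d = 554.
OR = (a·d)/(b·c) = (197 × 554) / (25 × 624) = 109138 / 15600 = 6.99603

7.00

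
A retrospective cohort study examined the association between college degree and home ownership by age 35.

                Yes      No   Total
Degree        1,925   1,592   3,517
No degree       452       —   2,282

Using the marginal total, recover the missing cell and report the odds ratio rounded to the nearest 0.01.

The missing cell is in the unexposed row: 2282 − 452 = 1830.
So a = 1925, b = 1592, c = 452, d = 1830.
OR = (a·d)/(b·c) = (1925 × 1830) / (1592 × 452) = 3522750 / 719584 = 4.89554

4.90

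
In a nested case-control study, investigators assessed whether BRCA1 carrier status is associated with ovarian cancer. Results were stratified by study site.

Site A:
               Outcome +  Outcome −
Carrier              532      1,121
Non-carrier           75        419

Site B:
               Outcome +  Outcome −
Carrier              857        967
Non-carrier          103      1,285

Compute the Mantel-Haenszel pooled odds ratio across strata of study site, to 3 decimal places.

6.366

OR_MH = Σ(aᵢdᵢ/nᵢ) / Σ(bᵢcᵢ/nᵢ), where nᵢ is the stratum total.
Stratum 1 (Site A): n = 2147; a·d/n = 532·419/2147 = 103.8230; b·c/n = 1121·75/2147 = 39.1593
Stratum 2 (Site B): n = 3212; a·d/n = 857·1285/3212 = 342.8534; b·c/n = 967·103/3212 = 31.0090
OR_MH = (103.8230 + 342.8534) / (39.1593 + 31.0090) = 446.6764 / 70.1683 = 6.36578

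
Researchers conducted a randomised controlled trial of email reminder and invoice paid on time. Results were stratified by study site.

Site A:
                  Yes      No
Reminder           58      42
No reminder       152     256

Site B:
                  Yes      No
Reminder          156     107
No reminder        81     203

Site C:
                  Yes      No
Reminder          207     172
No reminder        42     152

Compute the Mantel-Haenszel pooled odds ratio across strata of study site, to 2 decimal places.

3.46

OR_MH = Σ(aᵢdᵢ/nᵢ) / Σ(bᵢcᵢ/nᵢ), where nᵢ is the stratum total.
Stratum 1 (Site A): n = 508; a·d/n = 58·256/508 = 29.2283; b·c/n = 42·152/508 = 12.5669
Stratum 2 (Site B): n = 547; a·d/n = 156·203/547 = 57.8940; b·c/n = 107·81/547 = 15.8446
Stratum 3 (Site C): n = 573; a·d/n = 207·152/573 = 54.9110; b·c/n = 172·42/573 = 12.6073
OR_MH = (29.2283 + 57.8940 + 54.9110) / (12.5669 + 15.8446 + 12.6073) = 142.0333 / 41.0189 = 3.46263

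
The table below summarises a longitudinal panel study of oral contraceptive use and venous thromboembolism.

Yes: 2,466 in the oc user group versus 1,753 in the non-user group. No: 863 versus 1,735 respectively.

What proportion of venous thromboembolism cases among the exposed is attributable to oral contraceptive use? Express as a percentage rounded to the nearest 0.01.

From the description: a = 2466, b = 863, c = 1753, d = 1735.
Risk in exposed = 2466/3329 = 0.74076; risk in unexposed = 1753/3488 = 0.50258.
RR = 0.74076/0.50258 = 1.47392
AR% = (RR − 1)/RR × 100 = (1.47392 − 1)/1.47392 × 100 = 32.1537%

32.15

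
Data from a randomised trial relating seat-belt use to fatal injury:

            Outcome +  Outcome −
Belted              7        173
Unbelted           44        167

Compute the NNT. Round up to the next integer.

6

Risk in treated group = 7/180 = 0.03889; risk in control = 44/211 = 0.20853.
Absolute risk reduction = 0.20853 − 0.03889 = 0.16964
NNT = 1 / ARR = 1 / 0.16964 = 5.895 → round up → 6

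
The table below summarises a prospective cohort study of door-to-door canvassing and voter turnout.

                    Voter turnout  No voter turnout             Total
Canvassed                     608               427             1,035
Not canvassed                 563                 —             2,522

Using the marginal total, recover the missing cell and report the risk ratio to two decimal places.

The missing cell is in the unexposed row: 2522 − 563 = 1959.
So a = 608, b = 427, c = 563, d = 1959.
RR = [a/(a+b)] / [c/(c+d)] = (608/1035) / (563/2522) = 0.58744/0.22324 = 2.63148

2.63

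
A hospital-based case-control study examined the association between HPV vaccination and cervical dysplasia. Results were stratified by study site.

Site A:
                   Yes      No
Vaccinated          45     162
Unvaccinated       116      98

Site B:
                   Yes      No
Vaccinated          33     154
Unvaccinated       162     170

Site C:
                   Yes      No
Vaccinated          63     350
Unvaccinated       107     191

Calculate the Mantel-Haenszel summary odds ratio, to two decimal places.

0.26

OR_MH = Σ(aᵢdᵢ/nᵢ) / Σ(bᵢcᵢ/nᵢ), where nᵢ is the stratum total.
Stratum 1 (Site A): n = 421; a·d/n = 45·98/421 = 10.4751; b·c/n = 162·116/421 = 44.6366
Stratum 2 (Site B): n = 519; a·d/n = 33·170/519 = 10.8092; b·c/n = 154·162/519 = 48.0694
Stratum 3 (Site C): n = 711; a·d/n = 63·191/711 = 16.9241; b·c/n = 350·107/711 = 52.6723
OR_MH = (10.4751 + 10.8092 + 16.9241) / (44.6366 + 48.0694 + 52.6723) = 38.2084 / 145.3782 = 0.26282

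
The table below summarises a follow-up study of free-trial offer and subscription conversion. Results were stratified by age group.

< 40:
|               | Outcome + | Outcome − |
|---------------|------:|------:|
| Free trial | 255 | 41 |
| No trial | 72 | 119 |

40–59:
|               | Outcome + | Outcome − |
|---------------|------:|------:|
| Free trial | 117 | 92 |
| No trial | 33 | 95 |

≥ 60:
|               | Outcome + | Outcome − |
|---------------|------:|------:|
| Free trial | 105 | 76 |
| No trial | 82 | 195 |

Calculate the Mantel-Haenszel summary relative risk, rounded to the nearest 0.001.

RR_MH = Σ(aᵢ·n₀ᵢ/nᵢ) / Σ(cᵢ·n₁ᵢ/nᵢ), with n₁ᵢ = aᵢ+bᵢ (exposed), n₀ᵢ = cᵢ+dᵢ (unexposed), nᵢ = n₁ᵢ+n₀ᵢ.
Stratum 1 (< 40): n₁ = 296, n₀ = 191, n = 487; a·n₀/n = 255·191/487 = 100.0103; c·n₁/n = 72·296/487 = 43.7618
Stratum 2 (40–59): n₁ = 209, n₀ = 128, n = 337; a·n₀/n = 117·128/337 = 44.4392; c·n₁/n = 33·209/337 = 20.4659
Stratum 3 (≥ 60): n₁ = 181, n₀ = 277, n = 458; a·n₀/n = 105·277/458 = 63.5044; c·n₁/n = 82·181/458 = 32.4061
RR_MH = (100.0103 + 44.4392 + 63.5044) / (43.7618 + 20.4659 + 32.4061) = 207.9538 / 96.6338 = 2.15198

2.152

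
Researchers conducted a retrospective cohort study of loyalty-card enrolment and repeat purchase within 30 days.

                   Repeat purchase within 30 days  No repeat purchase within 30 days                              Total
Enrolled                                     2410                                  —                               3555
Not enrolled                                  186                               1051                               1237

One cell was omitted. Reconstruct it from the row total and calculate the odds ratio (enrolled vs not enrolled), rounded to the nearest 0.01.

11.89

The missing cell is in the exposed row: 3555 − 2410 = 1145.
So a = 2410, b = 1145, c = 186, d = 1051.
OR = (a·d)/(b·c) = (2410 × 1051) / (1145 × 186) = 2532910 / 212970 = 11.89327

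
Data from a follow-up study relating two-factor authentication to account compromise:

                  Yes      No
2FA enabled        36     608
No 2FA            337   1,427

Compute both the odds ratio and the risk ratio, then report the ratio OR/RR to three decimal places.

Cells: a = 36, b = 608, c = 337, d = 1427.
OR = (36·1427)/(608·337) = 51372/204896 = 0.25072
Risk in exposed = 36/644 = 0.05590; risk in unexposed = 337/1764 = 0.19104; RR = 0.29261
OR/RR = 0.25072 / 0.29261 = 0.85686
The outcome is not rare, so the OR lies further from 1 than the RR.

0.857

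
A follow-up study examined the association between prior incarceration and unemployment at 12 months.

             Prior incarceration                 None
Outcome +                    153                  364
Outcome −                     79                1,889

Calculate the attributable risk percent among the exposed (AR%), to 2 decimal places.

Reading the table with exposure as columns: a = 153 (Prior incarceration, case), b = 79 (Prior incarceration, non-case), c = 364 (None, case), d = 1889.
Risk in exposed = 153/232 = 0.65948; risk in unexposed = 364/2253 = 0.16156.
RR = 0.65948/0.16156 = 4.08191
AR% = (RR − 1)/RR × 100 = (4.08191 − 1)/4.08191 × 100 = 75.5017%

75.50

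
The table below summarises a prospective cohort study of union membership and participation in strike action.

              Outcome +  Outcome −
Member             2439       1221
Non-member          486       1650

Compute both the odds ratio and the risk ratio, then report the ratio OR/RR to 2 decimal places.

2.32

Cells: a = 2439, b = 1221, c = 486, d = 1650.
OR = (2439·1650)/(1221·486) = 4024350/593406 = 6.78178
Risk in exposed = 2439/3660 = 0.66639; risk in unexposed = 486/2136 = 0.22753; RR = 2.92884
OR/RR = 6.78178 / 2.92884 = 2.31552
The outcome is not rare, so the OR lies further from 1 than the RR.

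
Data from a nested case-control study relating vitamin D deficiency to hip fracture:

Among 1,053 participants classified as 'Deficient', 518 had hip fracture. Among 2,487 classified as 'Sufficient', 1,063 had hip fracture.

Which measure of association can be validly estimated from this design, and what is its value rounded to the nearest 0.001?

From the description: a = 518, b = 535, c = 1063, d = 1424.
This is a nested case-control study: participants were sampled on outcome status, so risks in the source population cannot be estimated directly — relative risk is not valid here. The odds ratio is the appropriate measure.
OR = (a·d)/(b·c) = (518 × 1424) / (535 × 1063) = 737632 / 568705 = 1.29704

1.297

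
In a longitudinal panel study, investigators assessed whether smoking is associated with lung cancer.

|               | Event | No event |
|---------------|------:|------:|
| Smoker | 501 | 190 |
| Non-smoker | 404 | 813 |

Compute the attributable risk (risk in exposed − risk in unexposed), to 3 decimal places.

Cells: a = 501, b = 190, c = 404, d = 813.
Risk in exposed = 501/691 = 0.725036; risk in unexposed = 404/1217 = 0.331964.
Risk difference = 0.725036 − 0.331964 = 0.393072

0.393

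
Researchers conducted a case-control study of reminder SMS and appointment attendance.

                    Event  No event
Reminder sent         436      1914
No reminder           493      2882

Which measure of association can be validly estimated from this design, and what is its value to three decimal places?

Cells: a = 436, b = 1914, c = 493, d = 2882.
This is a case-control study: participants were sampled on outcome status, so risks in the source population cannot be estimated directly — relative risk is not valid here. The odds ratio is the appropriate measure.
OR = (a·d)/(b·c) = (436 × 2882) / (1914 × 493) = 1256552 / 943602 = 1.33165

1.332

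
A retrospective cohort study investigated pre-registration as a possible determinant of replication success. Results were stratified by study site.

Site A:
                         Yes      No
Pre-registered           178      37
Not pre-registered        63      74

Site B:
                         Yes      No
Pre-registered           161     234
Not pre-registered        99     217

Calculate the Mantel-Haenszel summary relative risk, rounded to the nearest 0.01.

RR_MH = Σ(aᵢ·n₀ᵢ/nᵢ) / Σ(cᵢ·n₁ᵢ/nᵢ), with n₁ᵢ = aᵢ+bᵢ (exposed), n₀ᵢ = cᵢ+dᵢ (unexposed), nᵢ = n₁ᵢ+n₀ᵢ.
Stratum 1 (Site A): n₁ = 215, n₀ = 137, n = 352; a·n₀/n = 178·137/352 = 69.2784; c·n₁/n = 63·215/352 = 38.4801
Stratum 2 (Site B): n₁ = 395, n₀ = 316, n = 711; a·n₀/n = 161·316/711 = 71.5556; c·n₁/n = 99·395/711 = 55.0000
RR_MH = (69.2784 + 71.5556) / (38.4801 + 55.0000) = 140.8340 / 93.4801 = 1.50657

1.51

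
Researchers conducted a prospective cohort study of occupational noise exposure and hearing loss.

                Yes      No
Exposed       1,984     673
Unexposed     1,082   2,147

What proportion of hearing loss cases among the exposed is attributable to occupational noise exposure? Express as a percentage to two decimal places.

Cells: a = 1984, b = 673, c = 1082, d = 2147.
Risk in exposed = 1984/2657 = 0.74671; risk in unexposed = 1082/3229 = 0.33509.
RR = 0.74671/0.33509 = 2.22839
AR% = (RR − 1)/RR × 100 = (2.22839 − 1)/2.22839 × 100 = 55.1245%

55.12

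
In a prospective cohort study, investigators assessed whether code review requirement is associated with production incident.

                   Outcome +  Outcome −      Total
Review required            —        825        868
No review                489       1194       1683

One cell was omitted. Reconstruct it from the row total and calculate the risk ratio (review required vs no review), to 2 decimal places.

0.17

The missing cell is in the exposed row: 868 − 825 = 43.
So a = 43, b = 825, c = 489, d = 1194.
RR = [a/(a+b)] / [c/(c+d)] = (43/868) / (489/1683) = 0.04954/0.29055 = 0.17050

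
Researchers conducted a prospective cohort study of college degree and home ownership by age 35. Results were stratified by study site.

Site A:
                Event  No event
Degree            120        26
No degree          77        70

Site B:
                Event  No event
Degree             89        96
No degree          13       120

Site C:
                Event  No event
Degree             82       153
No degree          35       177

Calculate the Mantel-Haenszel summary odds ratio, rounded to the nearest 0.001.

4.166

OR_MH = Σ(aᵢdᵢ/nᵢ) / Σ(bᵢcᵢ/nᵢ), where nᵢ is the stratum total.
Stratum 1 (Site A): n = 293; a·d/n = 120·70/293 = 28.6689; b·c/n = 26·77/293 = 6.8328
Stratum 2 (Site B): n = 318; a·d/n = 89·120/318 = 33.5849; b·c/n = 96·13/318 = 3.9245
Stratum 3 (Site C): n = 447; a·d/n = 82·177/447 = 32.4698; b·c/n = 153·35/447 = 11.9799
OR_MH = (28.6689 + 33.5849 + 32.4698) / (6.8328 + 3.9245 + 11.9799) = 94.7236 / 22.7372 = 4.16603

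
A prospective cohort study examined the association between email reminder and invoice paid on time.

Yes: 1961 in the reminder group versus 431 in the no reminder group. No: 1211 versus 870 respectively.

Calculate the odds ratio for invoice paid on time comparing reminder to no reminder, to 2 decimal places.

3.27

From the description: a = 1961, b = 1211, c = 431, d = 870.
OR = (a·d)/(b·c) = (1961 × 870) / (1211 × 431) = 1706070 / 521941 = 3.26870
The odds of invoice paid on time are about 3.27 times as high in the reminder group.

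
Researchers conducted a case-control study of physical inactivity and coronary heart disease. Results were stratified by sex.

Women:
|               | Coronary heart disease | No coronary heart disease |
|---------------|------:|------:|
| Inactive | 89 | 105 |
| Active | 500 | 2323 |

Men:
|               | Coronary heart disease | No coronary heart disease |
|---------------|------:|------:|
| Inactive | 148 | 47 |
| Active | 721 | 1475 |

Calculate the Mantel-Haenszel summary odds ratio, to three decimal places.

5.062

OR_MH = Σ(aᵢdᵢ/nᵢ) / Σ(bᵢcᵢ/nᵢ), where nᵢ is the stratum total.
Stratum 1 (Women): n = 3017; a·d/n = 89·2323/3017 = 68.5273; b·c/n = 105·500/3017 = 17.4014
Stratum 2 (Men): n = 2391; a·d/n = 148·1475/2391 = 91.3007; b·c/n = 47·721/2391 = 14.1727
OR_MH = (68.5273 + 91.3007) / (17.4014 + 14.1727) = 159.8281 / 31.5741 = 5.06200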